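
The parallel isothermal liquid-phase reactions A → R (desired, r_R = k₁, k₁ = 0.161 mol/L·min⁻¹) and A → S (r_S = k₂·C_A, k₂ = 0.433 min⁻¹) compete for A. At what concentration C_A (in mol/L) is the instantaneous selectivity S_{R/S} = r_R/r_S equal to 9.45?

S_{R/S} = (k₁/k₂)·C_A⁻¹ ⇒ C_A = (S·k₂/k₁)^(-1).
= (9.45×0.433/0.161)^(-1) = (25.42)^(-1) = 0.0393 mol/L.

0.0393 mol/L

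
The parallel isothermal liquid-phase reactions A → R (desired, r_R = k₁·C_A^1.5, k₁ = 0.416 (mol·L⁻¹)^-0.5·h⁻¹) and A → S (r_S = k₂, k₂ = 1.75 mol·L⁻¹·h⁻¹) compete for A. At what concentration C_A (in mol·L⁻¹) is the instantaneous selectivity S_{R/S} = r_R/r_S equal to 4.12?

S_{R/S} = (k₁/k₂)·C_A^1.5 ⇒ C_A = (S·k₂/k₁)^(1/1.5).
= (4.12×1.75/0.416)^(0.6667) = (17.33)^(0.6667) = 6.70 mol·L⁻¹.

6.70 mol·L⁻¹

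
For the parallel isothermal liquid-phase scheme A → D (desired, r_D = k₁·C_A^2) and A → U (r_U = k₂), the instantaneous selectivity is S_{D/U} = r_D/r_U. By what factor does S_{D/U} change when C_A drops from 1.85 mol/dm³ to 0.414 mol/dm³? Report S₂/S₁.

0.0501

S_{D/U} = (k₁/k₂)·C_A^2, so S₂/S₁ = (C_{A,2}/C_{A,1})^2.
= (0.414/1.85)^2 = (0.2238)^2 = 0.0501.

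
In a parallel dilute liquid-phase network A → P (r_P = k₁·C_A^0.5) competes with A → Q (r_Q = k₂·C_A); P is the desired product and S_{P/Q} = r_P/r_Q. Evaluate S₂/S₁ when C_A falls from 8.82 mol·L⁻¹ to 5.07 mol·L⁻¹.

1.32

S_{P/Q} = (k₁/k₂)·C_A^-0.5, so S₂/S₁ = (C_{A,2}/C_{A,1})^-0.5.
= (5.07/8.82)^(-0.5) = (0.5748)^(-0.5) = 1.32.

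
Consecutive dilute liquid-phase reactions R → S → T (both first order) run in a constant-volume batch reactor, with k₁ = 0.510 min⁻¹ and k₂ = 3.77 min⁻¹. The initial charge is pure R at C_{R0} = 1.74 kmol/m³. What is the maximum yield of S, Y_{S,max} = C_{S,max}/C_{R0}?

Evaluating C_S at t_opt = ln(k₂/k₁)/(k₂−k₁) gives C_{S,max}/C_{R0} = (k₁/k₂)^[k₂/(k₂−k₁)].
= (0.510/3.77)^(3.77/(3.77−0.510)) = (0.1353)^(1.156) = 0.09893.

0.0989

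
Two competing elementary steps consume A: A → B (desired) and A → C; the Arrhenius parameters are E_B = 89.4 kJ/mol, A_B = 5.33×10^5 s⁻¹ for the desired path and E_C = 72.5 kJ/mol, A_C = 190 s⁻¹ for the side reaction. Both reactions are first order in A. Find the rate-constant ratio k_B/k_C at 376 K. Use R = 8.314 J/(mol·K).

12.6

With equal orders, S_{B/C} = k_B/k_C = (A_B/A_C)·exp[(E_C−E_B)/(RT)].
(E_C−E_B)/(RT) = (72.5−89.4)×10³/(8.314×376) = -16900/3126 = -5.406.
k_B/k_C = (5.33×10^5/190)·exp(-5.406) = 2805 × 0.004489 = 12.6.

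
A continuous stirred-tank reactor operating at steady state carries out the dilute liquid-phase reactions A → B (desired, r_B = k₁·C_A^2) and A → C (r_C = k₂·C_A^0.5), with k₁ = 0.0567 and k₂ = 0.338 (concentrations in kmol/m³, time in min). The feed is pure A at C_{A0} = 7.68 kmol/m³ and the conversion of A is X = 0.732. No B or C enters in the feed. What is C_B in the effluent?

Exit C_A = C_{A0}(1−X) = 7.68×0.268 = 2.058 kmol/m³.
Rates in a CSTR are evaluated at the outlet concentration: r_B = 0.0567×2.058^2 = 0.2402, r_C = 0.338×2.058^0.5 = 0.4849.
Fraction of consumed A going to B: r_B/(r_B+r_C) = 0.3313.
C_B = 0.3313·C_{A0}·X = 0.3313×7.68×0.732 = 1.86 kmol/m³.

1.86 kmol/m³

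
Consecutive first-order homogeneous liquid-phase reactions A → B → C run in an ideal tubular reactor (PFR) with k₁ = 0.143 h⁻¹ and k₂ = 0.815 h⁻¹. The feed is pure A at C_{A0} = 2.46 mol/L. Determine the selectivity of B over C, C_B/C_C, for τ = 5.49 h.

Solving the coupled first-order balances gives C_B(τ) = [k₁/(k₂−k₁)]·C_{A0}·(e^(−k₁τ) − e^(−k₂τ)).
e^(−k₁τ) = e^(−0.143×5.49) = e^(−0.7851) = 0.4561; e^(−k₂τ) = e^(−4.474) = 0.01140.
C_B = 0.143×2.46/(0.815−0.143) × (0.4561−0.01140) = 0.5235×0.4447 = 0.2328 mol/L.
C_A = C_{A0}e^(−k₁τ) = 1.122 mol/L, so C_C = C_{A0}−C_A−C_B = 1.105 mol/L; C_B/C_C = 0.211.

0.211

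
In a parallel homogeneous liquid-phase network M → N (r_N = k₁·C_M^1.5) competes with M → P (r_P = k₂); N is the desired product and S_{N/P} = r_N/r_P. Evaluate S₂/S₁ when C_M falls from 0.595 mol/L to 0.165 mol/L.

0.146

S_{N/P} = (k₁/k₂)·C_M^1.5, so S₂/S₁ = (C_{M,2}/C_{M,1})^1.5.
= (0.165/0.595)^1.5 = (0.2773)^1.5 = 0.146.
Selectivity toward N falls as C_M falls — high-concentration operation is favoured.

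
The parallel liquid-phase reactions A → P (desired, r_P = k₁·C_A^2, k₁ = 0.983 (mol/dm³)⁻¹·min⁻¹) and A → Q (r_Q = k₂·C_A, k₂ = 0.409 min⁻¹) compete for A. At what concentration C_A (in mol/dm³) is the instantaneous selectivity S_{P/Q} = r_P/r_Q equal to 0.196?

S_{P/Q} = (k₁/k₂)·C_A ⇒ C_A = S·k₂/k₁.
= 0.196×0.409/0.983 = 0.0816 mol/dm³.

0.0816 mol/dm³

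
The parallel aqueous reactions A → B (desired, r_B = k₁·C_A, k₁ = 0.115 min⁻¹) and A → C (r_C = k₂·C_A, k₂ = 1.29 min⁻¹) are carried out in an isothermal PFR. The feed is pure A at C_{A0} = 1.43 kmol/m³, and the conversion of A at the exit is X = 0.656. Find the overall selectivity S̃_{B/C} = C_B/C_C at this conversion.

0.0891

C_A = C_{A0}(1−X) = 0.4919 kmol/m³.
Both paths are first order in A, so the instantaneous fraction to B is constant: dC_B/d(−C_A) = k₁/(k₁+k₂) = 0.08185.
C_B = 0.08185·(C_{A0}−C_A) = 0.08185×0.9381 = 0.0768 kmol/m³.
C_C = (C_{A0}−C_A)−C_B = 0.8613 kmol/m³; S̃_{B/C} = 0.07678/0.8613 = 0.0891.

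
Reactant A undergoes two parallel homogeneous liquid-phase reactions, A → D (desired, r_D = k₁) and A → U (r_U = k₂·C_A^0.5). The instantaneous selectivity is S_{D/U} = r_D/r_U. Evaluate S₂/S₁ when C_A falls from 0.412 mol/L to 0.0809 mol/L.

S_{D/U} = (k₁/k₂)·C_A^-0.5, so S₂/S₁ = (C_{A,2}/C_{A,1})^-0.5.
= (0.0809/0.412)^(-0.5) = (0.1964)^(-0.5) = 2.26.

2.26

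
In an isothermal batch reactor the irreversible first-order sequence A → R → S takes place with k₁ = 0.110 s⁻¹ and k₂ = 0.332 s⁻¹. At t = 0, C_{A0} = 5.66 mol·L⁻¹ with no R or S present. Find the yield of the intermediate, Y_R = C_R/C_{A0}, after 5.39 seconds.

0.191

Solving the coupled first-order balances gives C_R(t) = [k₁/(k₂−k₁)]·C_{A0}·(e^(−k₁t) − e^(−k₂t)).
e^(−k₁t) = e^(−0.110×5.39) = e^(−0.5929) = 0.5527; e^(−k₂t) = e^(−1.789) = 0.1670.
C_R = 0.110×5.66/(0.332−0.110) × (0.5527−0.1670) = 2.805×0.3857 = 1.082 mol·L⁻¹.
Y_R = C_R/C_{A0} = 1.082/5.66 = 0.191.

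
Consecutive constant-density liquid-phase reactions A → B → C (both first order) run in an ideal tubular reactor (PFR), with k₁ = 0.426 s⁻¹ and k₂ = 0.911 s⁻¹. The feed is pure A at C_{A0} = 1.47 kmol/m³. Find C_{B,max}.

0.353 kmol/m³

At the optimum, C_{B,max}/C_{A0} = (k₁/k₂)^[k₂/(k₂−k₁)].
= (0.426/0.911)^(0.911/(0.911−0.426)) = (0.4676)^(1.878) = 0.2399.
C_{B,max} = 0.2399×1.47 = 0.353 kmol/m³.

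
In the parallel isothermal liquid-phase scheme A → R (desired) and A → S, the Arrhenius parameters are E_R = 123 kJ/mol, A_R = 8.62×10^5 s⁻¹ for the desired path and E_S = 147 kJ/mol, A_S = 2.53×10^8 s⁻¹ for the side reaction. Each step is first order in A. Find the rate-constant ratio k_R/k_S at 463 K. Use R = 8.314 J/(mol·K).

1.74

k_R/k_S = (A_R/A_S)·exp[−(E_R−E_S)/(RT)] = (A_R/A_S)·exp[(E_S−E_R)/(RT)].
(E_S−E_R)/(RT) = (147−123)×10³/(8.314×463) = 24000/3849 = 6.235.
k_R/k_S = (8.62×10^5/2.53×10^8)·exp(6.235) = 0.003407 × 510.2 = 1.74.
Since E_R < E_S, lowering the temperature improves selectivity toward R.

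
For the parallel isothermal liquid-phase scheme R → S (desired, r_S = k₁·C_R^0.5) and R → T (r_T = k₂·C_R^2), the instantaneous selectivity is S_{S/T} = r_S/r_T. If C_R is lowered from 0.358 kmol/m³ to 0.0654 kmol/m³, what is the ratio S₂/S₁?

S_{S/T} = (k₁/k₂)·C_R^-1.5, so S₂/S₁ = (C_{R,2}/C_{R,1})^-1.5.
= (0.0654/0.358)^(-1.5) = (0.1827)^(-1.5) = 12.8.

12.8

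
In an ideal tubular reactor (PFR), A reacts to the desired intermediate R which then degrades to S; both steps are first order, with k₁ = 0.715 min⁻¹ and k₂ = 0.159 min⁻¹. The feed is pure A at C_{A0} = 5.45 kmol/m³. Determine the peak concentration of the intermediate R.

3.55 kmol/m³

At the optimum, C_{R,max}/C_{A0} = (k₁/k₂)^[k₂/(k₂−k₁)].
= (0.715/0.159)^(0.159/(0.159−0.715)) = (4.497)^(-0.2860) = 0.6506.
C_{R,max} = 0.6506×5.45 = 3.55 kmol/m³.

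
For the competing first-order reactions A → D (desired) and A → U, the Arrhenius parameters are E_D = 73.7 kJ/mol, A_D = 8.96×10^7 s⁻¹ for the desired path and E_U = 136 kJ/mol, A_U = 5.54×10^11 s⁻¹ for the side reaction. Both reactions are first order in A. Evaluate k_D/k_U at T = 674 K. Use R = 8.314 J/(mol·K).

With equal orders, S_{D/U} = k_D/k_U = (A_D/A_U)·exp[(E_U−E_D)/(RT)].
(E_U−E_D)/(RT) = (136−73.7)×10³/(8.314×674) = 62300/5604 = 11.12.
k_D/k_U = (8.96×10^7/5.54×10^11)·exp(11.12) = 1.617×10^-4 × 67358 = 10.9.
Since E_D < E_U, lowering the temperature improves selectivity toward D.

10.9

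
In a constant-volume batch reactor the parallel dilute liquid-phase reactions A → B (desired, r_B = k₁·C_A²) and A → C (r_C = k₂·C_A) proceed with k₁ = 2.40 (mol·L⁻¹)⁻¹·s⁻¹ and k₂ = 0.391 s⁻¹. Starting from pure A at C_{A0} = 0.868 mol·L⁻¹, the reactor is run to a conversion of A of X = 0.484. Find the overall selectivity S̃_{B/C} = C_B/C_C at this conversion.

3.93

C_A = C_{A0}(1−X) = 0.4479 mol·L⁻¹.
Along a PFR/batch, dC_C/dC_A = −r_C/(r_B+r_C) = −k₂/(k₂+k₁·C_A).
Integrating from C_{A0} to C_A: C_C = (0.391/2.40)·ln[(0.391+2.40·0.868)/(0.391+2.40·0.448)] = 0.1629·ln(2.474/1.466) = 0.08527 mol·L⁻¹.
Then C_B = (C_{A0}−C_A) − C_C = 0.4201 − 0.08527 = 0.3348 mol·L⁻¹.
S̃_{B/C} = C_B/C_C = 0.3348/0.08527 = 3.93.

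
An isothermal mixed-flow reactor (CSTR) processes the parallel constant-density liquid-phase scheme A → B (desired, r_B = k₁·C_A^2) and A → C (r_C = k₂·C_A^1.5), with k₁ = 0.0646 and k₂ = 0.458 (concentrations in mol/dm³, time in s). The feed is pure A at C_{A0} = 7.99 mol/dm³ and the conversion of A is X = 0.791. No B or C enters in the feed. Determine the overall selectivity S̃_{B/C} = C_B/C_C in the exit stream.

0.182

Exit C_A = C_{A0}(1−X) = 7.99×0.209 = 1.670 mol/dm³.
Rates in a CSTR are evaluated at the outlet concentration: r_B = 0.0646×1.670^2 = 0.1801, r_C = 0.458×1.670^1.5 = 0.9883.
Overall selectivity = C_B/C_C = r_Bτ/(r_Cτ) = r_B/r_C = 0.182.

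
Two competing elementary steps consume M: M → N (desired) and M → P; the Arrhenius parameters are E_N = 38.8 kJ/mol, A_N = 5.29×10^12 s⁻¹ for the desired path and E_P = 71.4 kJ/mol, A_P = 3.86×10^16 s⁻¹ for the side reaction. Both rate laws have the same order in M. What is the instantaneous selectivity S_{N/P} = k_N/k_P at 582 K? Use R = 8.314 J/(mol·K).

0.116

k_N/k_P = (A_N/A_P)·exp[−(E_N−E_P)/(RT)] = (A_N/A_P)·exp[(E_P−E_N)/(RT)].
(E_P−E_N)/(RT) = (71.4−38.8)×10³/(8.314×582) = 32600/4839 = 6.737.
k_N/k_P = (5.29×10^12/3.86×10^16)·exp(6.737) = 1.370×10^-4 × 843.3 = 0.116.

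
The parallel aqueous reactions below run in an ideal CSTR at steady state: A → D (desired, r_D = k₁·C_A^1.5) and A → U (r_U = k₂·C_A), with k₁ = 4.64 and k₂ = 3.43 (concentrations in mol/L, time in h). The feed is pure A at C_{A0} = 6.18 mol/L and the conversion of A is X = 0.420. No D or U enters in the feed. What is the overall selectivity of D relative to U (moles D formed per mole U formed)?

Exit C_A = C_{A0}(1−X) = 6.18×0.580 = 3.584 mol/L.
Rates in a CSTR are evaluated at the outlet concentration: r_D = 4.64×3.584^1.5 = 31.49, r_U = 3.43×3.584 = 12.29.
Overall selectivity = C_D/C_U = r_Dτ/(r_Uτ) = r_D/r_U = 2.56.

2.56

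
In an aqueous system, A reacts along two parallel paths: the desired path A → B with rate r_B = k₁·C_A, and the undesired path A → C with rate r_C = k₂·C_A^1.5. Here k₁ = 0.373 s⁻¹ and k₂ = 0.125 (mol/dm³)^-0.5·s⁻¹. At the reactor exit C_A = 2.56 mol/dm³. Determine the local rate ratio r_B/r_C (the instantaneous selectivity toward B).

S_{B/C} = r_B/r_C = (k₁·C_A)/(k₂·C_A^1.5) = (k₁/k₂)·C_A^-0.5.
= (0.373×2.560) / (0.125×2.560^1.5) = 0.9549/0.5120 = 1.86.

1.86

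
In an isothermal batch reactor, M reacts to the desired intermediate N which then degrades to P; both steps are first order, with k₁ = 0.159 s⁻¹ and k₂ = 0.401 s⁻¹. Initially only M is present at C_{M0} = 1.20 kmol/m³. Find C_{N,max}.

0.259 kmol/m³

At the optimum, C_{N,max}/C_{M0} = (k₁/k₂)^[k₂/(k₂−k₁)].
= (0.159/0.401)^(0.401/(0.401−0.159)) = (0.3965)^(1.657) = 0.2159.
C_{N,max} = 0.2159×1.20 = 0.259 kmol/m³.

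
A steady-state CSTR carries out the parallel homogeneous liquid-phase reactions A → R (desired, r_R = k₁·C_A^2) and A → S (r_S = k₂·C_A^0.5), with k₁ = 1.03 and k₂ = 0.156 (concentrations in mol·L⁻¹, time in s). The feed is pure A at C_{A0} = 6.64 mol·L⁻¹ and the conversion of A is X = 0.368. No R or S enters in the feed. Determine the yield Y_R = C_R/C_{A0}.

Exit C_A = C_{A0}(1−X) = 6.64×0.632 = 4.196 mol·L⁻¹.
Rates in a CSTR are evaluated at the outlet concentration: r_R = 1.03×4.196^2 = 18.14, r_S = 0.156×4.196^0.5 = 0.3196.
Fraction of consumed A going to R: r_R/(r_R+r_S) = 0.9827.
C_R = 0.9827·C_{A0}·X = 0.9827×6.64×0.368 = 2.40 mol·L⁻¹; Y_R = C_R/C_{A0} = 0.362.

0.362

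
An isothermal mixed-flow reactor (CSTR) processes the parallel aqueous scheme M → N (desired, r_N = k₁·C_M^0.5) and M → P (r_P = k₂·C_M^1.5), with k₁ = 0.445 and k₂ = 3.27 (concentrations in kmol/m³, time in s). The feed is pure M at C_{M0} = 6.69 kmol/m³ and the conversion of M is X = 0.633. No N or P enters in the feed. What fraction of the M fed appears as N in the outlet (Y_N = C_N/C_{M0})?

0.0332

Exit C_M = C_{M0}(1−X) = 6.69×0.367 = 2.455 kmol/m³.
Rates in a CSTR are evaluated at the outlet concentration: r_N = 0.445×2.455^0.5 = 0.6973, r_P = 3.27×2.455^1.5 = 12.58.
Fraction of consumed M going to N: r_N/(r_N+r_P) = 0.05252.
C_N = 0.05252·C_{M0}·X = 0.05252×6.69×0.633 = 0.222 kmol/m³; Y_N = C_N/C_{M0} = 0.0332.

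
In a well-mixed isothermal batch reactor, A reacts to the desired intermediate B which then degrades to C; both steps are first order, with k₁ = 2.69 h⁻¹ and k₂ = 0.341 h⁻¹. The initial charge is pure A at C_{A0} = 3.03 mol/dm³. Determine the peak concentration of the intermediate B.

For a first-order series the maximum intermediate yield is C_{B,max}/C_{A0} = (k₁/k₂)^[k₂/(k₂−k₁)].
= (2.69/0.341)^(0.341/(0.341−2.69)) = (7.889)^(-0.1452) = 0.7409.
C_{B,max} = 0.7409×3.03 = 2.25 mol/dm³.

2.25 mol/dm³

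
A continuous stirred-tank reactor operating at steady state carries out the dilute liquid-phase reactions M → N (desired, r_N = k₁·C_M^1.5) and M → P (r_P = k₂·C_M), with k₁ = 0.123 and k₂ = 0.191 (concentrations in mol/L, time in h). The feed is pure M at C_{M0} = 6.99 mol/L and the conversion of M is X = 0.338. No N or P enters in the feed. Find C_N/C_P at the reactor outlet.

1.39

Exit C_M = C_{M0}(1−X) = 6.99×0.662 = 4.627 mol/L.
Rates in a CSTR are evaluated at the outlet concentration: r_N = 0.123×4.627^1.5 = 1.224, r_P = 0.191×4.627 = 0.8838.
Overall selectivity = C_N/C_P = r_Nτ/(r_Pτ) = r_N/r_P = 1.39.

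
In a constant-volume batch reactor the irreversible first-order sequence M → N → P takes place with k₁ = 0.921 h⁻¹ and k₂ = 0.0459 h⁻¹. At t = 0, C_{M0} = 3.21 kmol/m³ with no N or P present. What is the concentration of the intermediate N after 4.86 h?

The intermediate concentration in a first-order A→B→C sequence is C_N = k₁C_{M0}(e^(−k₁t) − e^(−k₂t))/(k₂−k₁).
e^(−k₁t) = e^(−0.921×4.86) = e^(−4.476) = 0.01138; e^(−k₂t) = e^(−0.2231) = 0.8001.
C_N = 0.921×3.21/(0.0459−0.921) × (0.01138−0.8001) = (-3.378)×(-0.7887) = 2.664 kmol/m³.

2.66 kmol/m³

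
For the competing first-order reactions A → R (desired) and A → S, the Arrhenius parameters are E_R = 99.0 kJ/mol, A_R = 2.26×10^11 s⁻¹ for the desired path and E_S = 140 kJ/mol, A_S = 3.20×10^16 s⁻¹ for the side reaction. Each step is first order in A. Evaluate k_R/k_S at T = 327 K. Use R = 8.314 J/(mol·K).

k_R/k_S = (A_R/A_S)·exp[−(E_R−E_S)/(RT)] = (A_R/A_S)·exp[(E_S−E_R)/(RT)].
(E_S−E_R)/(RT) = (140−99.0)×10³/(8.314×327) = 41000/2719 = 15.08.
k_R/k_S = (2.26×10^11/3.20×10^16)·exp(15.08) = 7.062×10^-6 × 3.544×10^6 = 25.0.

25.0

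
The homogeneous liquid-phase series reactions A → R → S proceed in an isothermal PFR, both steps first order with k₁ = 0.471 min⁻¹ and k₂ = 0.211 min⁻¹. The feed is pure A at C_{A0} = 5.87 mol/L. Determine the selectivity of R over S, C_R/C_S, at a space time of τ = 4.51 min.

Solving the coupled first-order balances gives C_R(τ) = [k₁/(k₂−k₁)]·C_{A0}·(e^(−k₁τ) − e^(−k₂τ)).
e^(−k₁τ) = e^(−0.471×4.51) = e^(−2.124) = 0.1195; e^(−k₂τ) = e^(−0.9516) = 0.3861.
C_R = 0.471×5.87/(0.211−0.471) × (0.1195−0.3861) = (-10.63)×(-0.2666) = 2.835 mol/L.
C_A = C_{A0}e^(−k₁τ) = 0.7016 mol/L, so C_S = C_{A0}−C_A−C_R = 2.334 mol/L; C_R/C_S = 1.21.

1.21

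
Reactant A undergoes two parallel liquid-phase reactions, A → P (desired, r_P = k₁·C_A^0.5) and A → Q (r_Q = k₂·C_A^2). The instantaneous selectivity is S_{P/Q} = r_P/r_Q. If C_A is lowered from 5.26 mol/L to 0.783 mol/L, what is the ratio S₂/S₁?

S_{P/Q} = (k₁/k₂)·C_A^-1.5, so S₂/S₁ = (C_{A,2}/C_{A,1})^-1.5.
= (0.783/5.26)^(-1.5) = (0.1489)^(-1.5) = 17.4.
Selectivity toward P rises as C_A falls — low-concentration operation is favoured.

17.4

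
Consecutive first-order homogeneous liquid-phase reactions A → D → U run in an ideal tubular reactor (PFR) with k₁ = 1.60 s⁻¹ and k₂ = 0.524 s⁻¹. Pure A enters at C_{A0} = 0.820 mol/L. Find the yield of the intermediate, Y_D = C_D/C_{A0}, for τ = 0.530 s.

0.490

For first-order series with pure A initially, C_D(τ) = k₁C_{A0}/(k₂−k₁)·(e^(−k₁τ) − e^(−k₂τ)).
e^(−k₁τ) = e^(−1.60×0.530) = e^(−0.8480) = 0.4283; e^(−k₂τ) = e^(−0.2777) = 0.7575.
C_D = 1.60×0.820/(0.524−1.60) × (0.4283−0.7575) = (-1.219)×(-0.3292) = 0.4015 mol/L.
Y_D = C_D/C_{A0} = 0.4015/0.820 = 0.490.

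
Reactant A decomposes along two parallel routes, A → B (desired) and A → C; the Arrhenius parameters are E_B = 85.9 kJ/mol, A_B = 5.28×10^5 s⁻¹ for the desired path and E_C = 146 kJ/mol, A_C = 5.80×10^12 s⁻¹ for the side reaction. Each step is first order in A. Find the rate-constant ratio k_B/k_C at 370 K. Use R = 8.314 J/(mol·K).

k_B/k_C = (A_B/A_C)·exp[−(E_B−E_C)/(RT)] = (A_B/A_C)·exp[(E_C−E_B)/(RT)].
(E_C−E_B)/(RT) = (146−85.9)×10³/(8.314×370) = 60100/3076 = 19.54.
k_B/k_C = (5.28×10^5/5.80×10^12)·exp(19.54) = 9.103×10^-8 × 3.054×10^8 = 27.8.
Since E_B < E_C, lowering the temperature improves selectivity toward B.

27.8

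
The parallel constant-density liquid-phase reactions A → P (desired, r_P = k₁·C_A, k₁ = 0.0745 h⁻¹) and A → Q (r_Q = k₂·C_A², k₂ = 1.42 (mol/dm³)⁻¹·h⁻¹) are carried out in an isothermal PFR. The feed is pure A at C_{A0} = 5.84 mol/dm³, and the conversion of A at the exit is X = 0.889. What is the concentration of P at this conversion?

C_A = C_{A0}(1−X) = 0.6482 mol/dm³.
Along a PFR/batch, dC_P/dC_A = −r_P/(r_P+r_Q) = −k₁/(k₁+k₂·C_A).
Integrating from C_{A0} to C_A: C_P = (0.0745/1.42)·ln[(0.0745+1.42·5.84)/(0.0745+1.42·0.648)] = 0.05246·ln(8.367/0.9950) = 0.1117 mol/dm³.

0.112 mol/dm³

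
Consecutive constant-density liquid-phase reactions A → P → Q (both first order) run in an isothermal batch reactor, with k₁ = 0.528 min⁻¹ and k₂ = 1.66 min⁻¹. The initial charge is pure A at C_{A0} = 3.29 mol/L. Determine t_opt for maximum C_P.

For first-order series the maximum of C_P occurs at t_opt = ln(k₂/k₁)/(k₂−k₁).
= ln(1.66/0.528)/(1.66−0.528) = ln(3.144)/1.132 = 1.145/1.132 = 1.01 min.

1.01 min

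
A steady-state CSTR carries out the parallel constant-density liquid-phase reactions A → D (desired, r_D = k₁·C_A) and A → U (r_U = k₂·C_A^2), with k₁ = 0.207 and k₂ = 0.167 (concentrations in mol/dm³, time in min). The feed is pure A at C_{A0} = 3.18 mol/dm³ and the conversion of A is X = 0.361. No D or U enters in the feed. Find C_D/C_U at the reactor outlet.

0.610

Exit C_A = C_{A0}(1−X) = 3.18×0.639 = 2.032 mol/dm³.
A CSTR operates uniformly at the exit composition, giving r_D = 0.4206 and r_U = 0.6896 (each k·C_A^n at C_A = 2.032).
Overall selectivity = C_D/C_U = r_Dτ/(r_Uτ) = r_D/r_U = 0.610.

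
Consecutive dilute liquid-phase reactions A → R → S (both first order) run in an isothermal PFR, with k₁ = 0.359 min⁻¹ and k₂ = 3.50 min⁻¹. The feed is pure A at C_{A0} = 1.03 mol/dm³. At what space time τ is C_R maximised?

0.725 min

For first-order series the maximum of C_R occurs at τ_opt = ln(k₂/k₁)/(k₂−k₁).
= ln(3.50/0.359)/(3.50−0.359) = ln(9.749)/3.141 = 2.277/3.141 = 0.725 min.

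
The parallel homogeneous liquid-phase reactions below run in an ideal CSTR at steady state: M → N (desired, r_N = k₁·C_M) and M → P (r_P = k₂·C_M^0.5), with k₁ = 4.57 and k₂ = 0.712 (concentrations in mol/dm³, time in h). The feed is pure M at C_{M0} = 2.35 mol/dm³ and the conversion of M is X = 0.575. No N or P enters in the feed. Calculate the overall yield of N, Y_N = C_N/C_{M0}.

0.497

Exit C_M = C_{M0}(1−X) = 2.35×0.425 = 0.9988 mol/dm³.
A CSTR operates uniformly at the exit composition, giving r_N = 4.564 and r_P = 0.7116 (each k·C_M^n at C_M = 0.9988).
Fraction of consumed M going to N: r_N/(r_N+r_P) = 0.8651.
C_N = 0.8651·C_{M0}·X = 0.8651×2.35×0.575 = 1.17 mol/dm³; Y_N = C_N/C_{M0} = 0.497.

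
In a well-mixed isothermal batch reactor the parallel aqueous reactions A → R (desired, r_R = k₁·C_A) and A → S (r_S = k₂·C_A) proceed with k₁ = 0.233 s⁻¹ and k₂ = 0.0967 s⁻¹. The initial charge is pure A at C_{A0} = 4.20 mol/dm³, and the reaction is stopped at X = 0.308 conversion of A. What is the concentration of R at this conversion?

0.914 mol/dm³

C_A = C_{A0}(1−X) = 2.906 mol/dm³.
Both paths are first order in A, so the instantaneous fraction to R is constant: dC_R/d(−C_A) = k₁/(k₁+k₂) = 0.7067.
C_R = 0.7067·(C_{A0}−C_A) = 0.7067×1.294 = 0.914 mol/dm³.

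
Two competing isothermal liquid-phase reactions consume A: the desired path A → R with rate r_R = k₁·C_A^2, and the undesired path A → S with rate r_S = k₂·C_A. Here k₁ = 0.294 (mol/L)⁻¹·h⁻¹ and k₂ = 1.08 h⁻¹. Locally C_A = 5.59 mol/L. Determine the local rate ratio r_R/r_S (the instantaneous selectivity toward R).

S_{R/S} = r_R/r_S = (k₁·C_A^2)/(k₂·C_A) = (k₁/k₂)·C_A.
= (0.294×5.590^2) / (1.08×5.590) = 9.187/6.037 = 1.52.

1.52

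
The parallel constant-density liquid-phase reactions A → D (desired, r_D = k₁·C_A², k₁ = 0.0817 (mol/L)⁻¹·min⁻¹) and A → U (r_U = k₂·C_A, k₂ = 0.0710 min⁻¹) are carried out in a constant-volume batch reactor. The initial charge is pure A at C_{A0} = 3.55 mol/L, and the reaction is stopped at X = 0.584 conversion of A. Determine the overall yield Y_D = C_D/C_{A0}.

0.429

C_A = C_{A0}(1−X) = 1.477 mol/L.
Along a PFR/batch, dC_U/dC_A = −r_U/(r_D+r_U) = −k₂/(k₂+k₁·C_A).
Integrating from C_{A0} to C_A: C_U = (0.0710/0.0817)·ln[(0.0710+0.0817·3.55)/(0.0710+0.0817·1.48)] = 0.8690·ln(0.3610/0.1917) = 0.5503 mol/L.
Then C_D = (C_{A0}−C_A) − C_U = 2.073 − 0.5503 = 1.523 mol/L.
Y_D = C_D/C_{A0} = 1.523/3.55 = 0.429.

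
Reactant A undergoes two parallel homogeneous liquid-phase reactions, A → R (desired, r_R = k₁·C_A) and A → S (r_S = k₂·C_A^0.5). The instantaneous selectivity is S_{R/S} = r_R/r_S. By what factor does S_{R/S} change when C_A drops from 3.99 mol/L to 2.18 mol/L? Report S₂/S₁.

S_{R/S} = (k₁/k₂)·C_A^0.5, so S₂/S₁ = (C_{A,2}/C_{A,1})^0.5.
= (2.18/3.99)^0.5 = (0.5464)^0.5 = 0.739.

0.739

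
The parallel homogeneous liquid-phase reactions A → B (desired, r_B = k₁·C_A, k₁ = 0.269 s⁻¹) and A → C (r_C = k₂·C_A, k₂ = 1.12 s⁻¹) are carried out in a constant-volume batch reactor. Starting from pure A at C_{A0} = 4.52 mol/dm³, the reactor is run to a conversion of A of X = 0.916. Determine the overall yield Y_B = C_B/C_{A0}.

C_A = C_{A0}(1−X) = 0.3797 mol/dm³.
Both paths are first order in A, so the instantaneous fraction to B is constant: dC_B/d(−C_A) = k₁/(k₁+k₂) = 0.1937.
C_B = 0.1937·(C_{A0}−C_A) = 0.1937×4.140 = 0.802 mol/dm³.
Y_B = C_B/C_{A0} = 0.8018/4.52 = 0.177.

0.177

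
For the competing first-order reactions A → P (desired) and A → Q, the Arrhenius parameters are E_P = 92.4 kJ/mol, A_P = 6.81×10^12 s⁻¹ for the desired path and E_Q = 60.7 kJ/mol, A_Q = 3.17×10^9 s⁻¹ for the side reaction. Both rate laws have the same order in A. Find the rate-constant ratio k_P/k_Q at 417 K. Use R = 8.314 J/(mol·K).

With equal orders, S_{P/Q} = k_P/k_Q = (A_P/A_Q)·exp[(E_Q−E_P)/(RT)].
(E_Q−E_P)/(RT) = (60.7−92.4)×10³/(8.314×417) = -31700/3467 = -9.144.
k_P/k_Q = (6.81×10^12/3.17×10^9)·exp(-9.144) = 2148 × 1.069×10^-4 = 0.230.
Since E_P > E_Q, raising the temperature improves selectivity toward P.

0.230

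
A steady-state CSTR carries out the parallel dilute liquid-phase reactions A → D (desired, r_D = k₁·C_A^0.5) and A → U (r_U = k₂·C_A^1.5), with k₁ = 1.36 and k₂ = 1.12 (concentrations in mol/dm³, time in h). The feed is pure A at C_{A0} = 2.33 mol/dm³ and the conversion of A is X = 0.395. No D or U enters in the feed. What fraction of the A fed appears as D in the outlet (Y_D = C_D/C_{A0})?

Exit C_A = C_{A0}(1−X) = 2.33×0.605 = 1.410 mol/dm³.
A CSTR operates uniformly at the exit composition, giving r_D = 1.615 and r_U = 1.874 (each k·C_A^n at C_A = 1.410).
Fraction of consumed A going to D: r_D/(r_D+r_U) = 0.4628.
C_D = 0.4628·C_{A0}·X = 0.4628×2.33×0.395 = 0.426 mol/dm³; Y_D = C_D/C_{A0} = 0.183.

0.183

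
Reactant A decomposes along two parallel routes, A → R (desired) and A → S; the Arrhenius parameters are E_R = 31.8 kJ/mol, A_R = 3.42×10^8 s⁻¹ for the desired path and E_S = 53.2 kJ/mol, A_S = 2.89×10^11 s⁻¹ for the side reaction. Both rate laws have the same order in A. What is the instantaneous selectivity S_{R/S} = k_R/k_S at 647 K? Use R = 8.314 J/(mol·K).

k_R/k_S = (A_R/A_S)·exp[−(E_R−E_S)/(RT)] = (A_R/A_S)·exp[(E_S−E_R)/(RT)].
(E_S−E_R)/(RT) = (53.2−31.8)×10³/(8.314×647) = 21400/5379 = 3.978.
k_R/k_S = (3.42×10^8/2.89×10^11)·exp(3.978) = 0.001183 × 53.43 = 0.0632.
Since E_R < E_S, lowering the temperature improves selectivity toward R.

0.0632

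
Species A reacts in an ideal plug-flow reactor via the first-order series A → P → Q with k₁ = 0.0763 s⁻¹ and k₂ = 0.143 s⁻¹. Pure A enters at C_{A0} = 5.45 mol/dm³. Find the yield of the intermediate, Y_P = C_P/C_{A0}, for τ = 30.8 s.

0.0951

For first-order series with pure A initially, C_P(τ) = k₁C_{A0}/(k₂−k₁)·(e^(−k₁τ) − e^(−k₂τ)).
e^(−k₁τ) = e^(−0.0763×30.8) = e^(−2.350) = 0.09537; e^(−k₂τ) = e^(−4.404) = 0.01222.
C_P = 0.0763×5.45/(0.143−0.0763) × (0.09537−0.01222) = 6.234×0.08314 = 0.5183 mol/dm³.
Y_P = C_P/C_{A0} = 0.5183/5.45 = 0.0951.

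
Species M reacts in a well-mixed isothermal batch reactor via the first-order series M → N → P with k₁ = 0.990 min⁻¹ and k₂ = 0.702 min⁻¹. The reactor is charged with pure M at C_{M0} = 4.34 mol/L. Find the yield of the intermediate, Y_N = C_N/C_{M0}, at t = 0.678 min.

Solving the coupled first-order balances gives C_N(t) = [k₁/(k₂−k₁)]·C_{M0}·(e^(−k₁t) − e^(−k₂t)).
e^(−k₁t) = e^(−0.990×0.678) = e^(−0.6712) = 0.5111; e^(−k₂t) = e^(−0.4760) = 0.6213.
C_N = 0.990×4.34/(0.702−0.990) × (0.5111−0.6213) = (-14.92)×(-0.1102) = 1.644 mol/L.
Y_N = C_N/C_{M0} = 1.644/4.34 = 0.379.

0.379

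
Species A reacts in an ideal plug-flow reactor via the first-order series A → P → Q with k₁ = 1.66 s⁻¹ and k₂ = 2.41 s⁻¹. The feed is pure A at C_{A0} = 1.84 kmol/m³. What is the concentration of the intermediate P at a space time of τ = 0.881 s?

The intermediate concentration in a first-order A→B→C sequence is C_P = k₁C_{A0}(e^(−k₁τ) − e^(−k₂τ))/(k₂−k₁).
e^(−k₁τ) = e^(−1.66×0.881) = e^(−1.462) = 0.2317; e^(−k₂τ) = e^(−2.123) = 0.1196.
C_P = 1.66×1.84/(2.41−1.66) × (0.2317−0.1196) = 4.073×0.1120 = 0.4562 kmol/m³.

0.456 kmol/m³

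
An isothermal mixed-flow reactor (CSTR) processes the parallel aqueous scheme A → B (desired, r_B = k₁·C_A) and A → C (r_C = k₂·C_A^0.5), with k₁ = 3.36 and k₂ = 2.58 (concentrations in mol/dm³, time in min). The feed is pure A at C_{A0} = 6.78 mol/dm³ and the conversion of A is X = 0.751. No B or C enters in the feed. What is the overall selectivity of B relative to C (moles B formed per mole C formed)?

Exit C_A = C_{A0}(1−X) = 6.78×0.249 = 1.688 mol/dm³.
A CSTR operates uniformly at the exit composition, giving r_B = 5.672 and r_C = 3.352 (each k·C_A^n at C_A = 1.688).
Overall selectivity = C_B/C_C = r_Bτ/(r_Cτ) = r_B/r_C = 1.69.

1.69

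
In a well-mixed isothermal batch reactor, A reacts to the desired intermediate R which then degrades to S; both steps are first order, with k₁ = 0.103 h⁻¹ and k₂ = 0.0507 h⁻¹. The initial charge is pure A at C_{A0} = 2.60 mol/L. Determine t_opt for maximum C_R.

13.6 h

Setting dC_R/dt = 0 gives t_opt = ln(k₂/k₁)/(k₂−k₁).
= ln(0.0507/0.103)/(0.0507−0.103) = ln(0.4922)/-0.05230 = -0.7088/-0.05230 = 13.6 h.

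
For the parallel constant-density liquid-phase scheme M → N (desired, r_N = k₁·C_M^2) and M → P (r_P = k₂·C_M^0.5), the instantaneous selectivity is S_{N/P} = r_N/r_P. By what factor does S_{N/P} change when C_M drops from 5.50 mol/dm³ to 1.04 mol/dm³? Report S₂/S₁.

0.0822

S_{N/P} = (k₁/k₂)·C_M^1.5, so S₂/S₁ = (C_{M,2}/C_{M,1})^1.5.
= (1.04/5.50)^1.5 = (0.1891)^1.5 = 0.0822.
Selectivity toward N falls as C_M falls — high-concentration operation is favoured.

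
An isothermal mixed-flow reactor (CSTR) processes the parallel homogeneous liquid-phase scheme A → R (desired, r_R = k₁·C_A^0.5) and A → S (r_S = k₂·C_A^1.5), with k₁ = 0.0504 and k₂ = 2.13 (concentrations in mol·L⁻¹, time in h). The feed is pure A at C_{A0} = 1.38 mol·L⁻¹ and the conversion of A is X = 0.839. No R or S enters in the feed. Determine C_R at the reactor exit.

0.111 mol·L⁻¹

Exit C_A = C_{A0}(1−X) = 1.38×0.161 = 0.2222 mol·L⁻¹.
A CSTR operates uniformly at the exit composition, giving r_R = 0.02376 and r_S = 0.2231 (each k·C_A^n at C_A = 0.2222).
Fraction of consumed A going to R: r_R/(r_R+r_S) = 0.09625.
C_R = 0.09625·C_{A0}·X = 0.09625×1.38×0.839 = 0.111 mol·L⁻¹.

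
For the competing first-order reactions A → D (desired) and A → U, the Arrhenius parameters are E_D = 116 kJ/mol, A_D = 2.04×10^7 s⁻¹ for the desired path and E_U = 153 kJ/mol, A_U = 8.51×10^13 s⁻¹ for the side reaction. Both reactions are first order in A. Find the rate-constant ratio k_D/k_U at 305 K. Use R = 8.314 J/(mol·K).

0.521

Since both paths have the same order in A, the concentration cancels and S_{D/U} = k_D/k_U = (A_D/A_U)·exp[(E_U−E_D)/(RT)].
(E_U−E_D)/(RT) = (153−116)×10³/(8.314×305) = 37000/2536 = 14.59.
k_D/k_U = (2.04×10^7/8.51×10^13)·exp(14.59) = 2.397×10^-7 × 2.172×10^6 = 0.521.
Since E_D < E_U, lowering the temperature improves selectivity toward D.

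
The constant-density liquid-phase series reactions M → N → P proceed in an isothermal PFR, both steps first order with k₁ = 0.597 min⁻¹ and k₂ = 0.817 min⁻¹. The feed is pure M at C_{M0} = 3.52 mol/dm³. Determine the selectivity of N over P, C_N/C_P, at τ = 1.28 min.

1.38

Solving the coupled first-order balances gives C_N(τ) = [k₁/(k₂−k₁)]·C_{M0}·(e^(−k₁τ) − e^(−k₂τ)).
e^(−k₁τ) = e^(−0.597×1.28) = e^(−0.7642) = 0.4657; e^(−k₂τ) = e^(−1.046) = 0.3514.
C_N = 0.597×3.52/(0.817−0.597) × (0.4657−0.3514) = 9.552×0.1143 = 1.092 mol/dm³.
C_M = C_{M0}e^(−k₁τ) = 1.639 mol/dm³, so C_P = C_{M0}−C_M−C_N = 0.7889 mol/dm³; C_N/C_P = 1.38.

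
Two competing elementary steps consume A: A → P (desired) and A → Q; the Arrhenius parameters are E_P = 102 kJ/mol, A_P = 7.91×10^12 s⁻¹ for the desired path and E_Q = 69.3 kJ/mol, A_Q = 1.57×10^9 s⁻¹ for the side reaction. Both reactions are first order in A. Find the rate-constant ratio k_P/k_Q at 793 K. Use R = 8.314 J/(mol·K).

35.3

k_P/k_Q = (A_P/A_Q)·exp[−(E_P−E_Q)/(RT)] = (A_P/A_Q)·exp[(E_Q−E_P)/(RT)].
(E_Q−E_P)/(RT) = (69.3−102)×10³/(8.314×793) = -32700/6593 = -4.960.
k_P/k_Q = (7.91×10^12/1.57×10^9)·exp(-4.960) = 5038 × 0.007014 = 35.3.
Since E_P > E_Q, raising the temperature improves selectivity toward P.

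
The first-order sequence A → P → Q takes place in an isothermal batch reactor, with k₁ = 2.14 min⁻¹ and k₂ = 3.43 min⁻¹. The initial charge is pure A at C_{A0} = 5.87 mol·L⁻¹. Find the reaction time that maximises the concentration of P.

The intermediate peaks when r₁ = r₂, i.e. k₁e^(−k₁t) = k₂e^(−k₂t), giving t_opt = ln(k₂/k₁)/(k₂−k₁).
= ln(3.43/2.14)/(3.43−2.14) = ln(1.603)/1.290 = 0.4718/1.290 = 0.366 min.

0.366 min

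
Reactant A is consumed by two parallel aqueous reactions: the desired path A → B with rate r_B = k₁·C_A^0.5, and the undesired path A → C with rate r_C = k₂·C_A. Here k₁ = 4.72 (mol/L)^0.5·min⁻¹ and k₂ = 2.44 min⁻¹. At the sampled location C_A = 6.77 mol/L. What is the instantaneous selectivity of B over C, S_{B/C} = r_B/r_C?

S_{B/C} = r_B/r_C = (k₁·C_A^0.5)/(k₂·C_A) = (k₁/k₂)·C_A^-0.5.
= (4.72×6.770^0.5) / (2.44×6.770) = 12.28/16.52 = 0.743.

0.743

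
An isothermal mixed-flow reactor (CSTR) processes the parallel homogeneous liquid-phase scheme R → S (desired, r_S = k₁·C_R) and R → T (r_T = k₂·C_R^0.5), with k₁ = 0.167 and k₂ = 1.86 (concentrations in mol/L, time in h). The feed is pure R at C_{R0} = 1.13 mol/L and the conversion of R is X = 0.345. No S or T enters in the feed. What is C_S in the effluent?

Exit C_R = C_{R0}(1−X) = 1.13×0.655 = 0.7401 mol/L.
Rates in a CSTR are evaluated at the outlet concentration: r_S = 0.167×0.7401 = 0.1236, r_T = 1.86×0.7401^0.5 = 1.600.
Fraction of consumed R going to S: r_S/(r_S+r_T) = 0.07170.
C_S = 0.07170·C_{R0}·X = 0.07170×1.13×0.345 = 0.0280 mol/L.

0.0280 mol/L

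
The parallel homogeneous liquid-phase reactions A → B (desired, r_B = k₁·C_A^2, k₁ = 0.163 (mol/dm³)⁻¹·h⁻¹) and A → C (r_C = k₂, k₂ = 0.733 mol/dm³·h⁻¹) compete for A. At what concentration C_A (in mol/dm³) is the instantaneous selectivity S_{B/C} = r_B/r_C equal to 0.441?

S_{B/C} = (k₁/k₂)·C_A^2 ⇒ C_A = (S·k₂/k₁)^(0.5).
= (0.441×0.733/0.163)^(0.5) = (1.983)^(0.5) = 1.41 mol/dm³.

1.41 mol/dm³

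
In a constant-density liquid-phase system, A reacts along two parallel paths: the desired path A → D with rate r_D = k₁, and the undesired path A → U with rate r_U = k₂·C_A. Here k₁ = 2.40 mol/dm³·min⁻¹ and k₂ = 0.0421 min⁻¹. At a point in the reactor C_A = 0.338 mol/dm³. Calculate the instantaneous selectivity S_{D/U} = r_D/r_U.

S_{D/U} = r_D/r_U = (k₁)/(k₂·C_A) = (k₁/k₂)·C_A⁻¹.
= (2.40) / (0.0421×0.3380) = 2.400/0.01423 = 169.
The undesired path is higher order in A, so low C_A (CSTR or dilute feed) favours D.

169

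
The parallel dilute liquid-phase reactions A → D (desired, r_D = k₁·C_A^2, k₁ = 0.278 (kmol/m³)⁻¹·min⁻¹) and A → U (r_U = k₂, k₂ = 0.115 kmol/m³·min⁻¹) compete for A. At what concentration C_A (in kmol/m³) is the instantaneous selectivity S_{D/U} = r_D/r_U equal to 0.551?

S_{D/U} = (k₁/k₂)·C_A^2 ⇒ C_A = (S·k₂/k₁)^(0.5).
= (0.551×0.115/0.278)^(0.5) = (0.2279)^(0.5) = 0.477 kmol/m³.

0.477 kmol/m³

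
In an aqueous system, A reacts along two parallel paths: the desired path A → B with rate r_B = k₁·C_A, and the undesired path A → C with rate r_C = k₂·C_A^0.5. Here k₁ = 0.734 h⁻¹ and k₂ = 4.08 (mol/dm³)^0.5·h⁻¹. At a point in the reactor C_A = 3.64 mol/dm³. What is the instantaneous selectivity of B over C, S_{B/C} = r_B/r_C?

S_{B/C} = r_B/r_C = (k₁·C_A)/(k₂·C_A^0.5) = (k₁/k₂)·C_A^0.5.
= (0.734×3.640) / (4.08×3.640^0.5) = 2.672/7.784 = 0.343.
Since the desired path is higher order in A, keeping C_A high (PFR or concentrated feed) favours B.

0.343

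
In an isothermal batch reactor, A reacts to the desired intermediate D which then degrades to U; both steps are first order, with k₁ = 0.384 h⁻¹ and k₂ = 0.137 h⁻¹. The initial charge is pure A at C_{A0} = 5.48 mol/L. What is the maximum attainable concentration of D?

Evaluating C_D at t_opt = ln(k₂/k₁)/(k₂−k₁) gives C_{D,max}/C_{A0} = (k₁/k₂)^[k₂/(k₂−k₁)].
= (0.384/0.137)^(0.137/(0.137−0.384)) = (2.803)^(-0.5547) = 0.5646.
C_{D,max} = 0.5646×5.48 = 3.09 mol/L.

3.09 mol/L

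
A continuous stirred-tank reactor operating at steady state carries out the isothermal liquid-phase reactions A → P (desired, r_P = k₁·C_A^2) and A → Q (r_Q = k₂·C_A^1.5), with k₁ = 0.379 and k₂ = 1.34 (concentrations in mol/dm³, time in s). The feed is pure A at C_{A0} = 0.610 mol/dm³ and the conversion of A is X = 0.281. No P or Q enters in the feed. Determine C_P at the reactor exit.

Exit C_A = C_{A0}(1−X) = 0.610×0.719 = 0.4386 mol/dm³.
In a CSTR the entire volume is at exit conditions, so r_P = 0.379×0.4386^2 = 0.07290 and r_Q = 1.34×0.4386^1.5 = 0.3892.
Fraction of consumed A going to P: r_P/(r_P+r_Q) = 0.1578.
C_P = 0.1578·C_{A0}·X = 0.1578×0.610×0.281 = 0.0270 mol/dm³.

0.0270 mol/dm³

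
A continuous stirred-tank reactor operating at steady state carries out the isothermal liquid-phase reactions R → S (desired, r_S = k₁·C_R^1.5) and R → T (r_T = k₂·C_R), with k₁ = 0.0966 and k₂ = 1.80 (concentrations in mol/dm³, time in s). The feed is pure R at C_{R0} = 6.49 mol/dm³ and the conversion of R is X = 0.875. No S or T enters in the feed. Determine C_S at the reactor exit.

Exit C_R = C_{R0}(1−X) = 6.49×0.125 = 0.8113 mol/dm³.
In a CSTR the entire volume is at exit conditions, so r_S = 0.0966×0.8113^1.5 = 0.07058 and r_T = 1.80×0.8113 = 1.460.
Fraction of consumed R going to S: r_S/(r_S+r_T) = 0.04611.
C_S = 0.04611·C_{R0}·X = 0.04611×6.49×0.875 = 0.262 mol/dm³.

0.262 mol/dm³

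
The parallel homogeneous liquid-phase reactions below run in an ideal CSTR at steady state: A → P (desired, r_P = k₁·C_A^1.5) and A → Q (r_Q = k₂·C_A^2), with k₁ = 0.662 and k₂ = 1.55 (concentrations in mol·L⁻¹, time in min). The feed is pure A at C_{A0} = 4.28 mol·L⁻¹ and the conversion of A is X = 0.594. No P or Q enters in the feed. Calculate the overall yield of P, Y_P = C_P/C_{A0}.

Exit C_A = C_{A0}(1−X) = 4.28×0.406 = 1.738 mol·L⁻¹.
Rates in a CSTR are evaluated at the outlet concentration: r_P = 0.662×1.738^1.5 = 1.516, r_Q = 1.55×1.738^2 = 4.680.
Fraction of consumed A going to P: r_P/(r_P+r_Q) = 0.2447.
C_P = 0.2447·C_{A0}·X = 0.2447×4.28×0.594 = 0.622 mol·L⁻¹; Y_P = C_P/C_{A0} = 0.145.

0.145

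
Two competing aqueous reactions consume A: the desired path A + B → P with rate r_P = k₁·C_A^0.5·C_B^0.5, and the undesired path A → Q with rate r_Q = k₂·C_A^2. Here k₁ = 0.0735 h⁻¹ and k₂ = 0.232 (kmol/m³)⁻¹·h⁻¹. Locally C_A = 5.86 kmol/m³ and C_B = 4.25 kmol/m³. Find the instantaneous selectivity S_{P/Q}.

S_{P/Q} = r_P/r_Q = (k₁·C_A^0.5·C_B^0.5)/(k₂·C_A^2) = (k₁/k₂)·C_A^-1.5·C_B^0.5.
= (0.0735×5.860^0.5×4.250^0.5) / (0.232×5.860^2) = 0.3668/7.967 = 0.0460.

0.0460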